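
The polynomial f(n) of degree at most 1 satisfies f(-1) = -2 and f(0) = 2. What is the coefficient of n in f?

Write f(n) = an + b. Substituting each data point gives a linear system:
  -a + b = -2
  b = 2
Solving the system yields a = 4, b = 2.
So f(n) = 4n + 2.
The leading coefficient is 4.

4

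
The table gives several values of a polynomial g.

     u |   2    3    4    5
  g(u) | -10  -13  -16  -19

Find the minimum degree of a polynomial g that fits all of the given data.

Forward differences of the values at u = 2, 3, 4, 5:
  g  : -10  -13  -16  -19
  Δ  : -3  -3  -3
  Δ^2: 0  0
  Δ^3: 0
The first differences are constant (-3) and nonzero, while all higher differences vanish, so the minimal degree is 1.

1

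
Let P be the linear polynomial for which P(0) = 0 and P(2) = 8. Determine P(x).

P(x) = 4x

Write P(x) = ax + b. Substituting each data point gives a linear system:
  b = 0
  2a + b = 8
Solving the system yields a = 4, b = 0.
So P(x) = 4x.
Check: P(0) = 0. ✓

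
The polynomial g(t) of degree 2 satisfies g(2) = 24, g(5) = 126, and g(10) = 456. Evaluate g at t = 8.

300

Write g(t) = at^2 + bt + c. Substituting each data point gives a linear system:
  4a + 2b + c = 24
  25a + 5b + c = 126
  100a + 10b + c = 456
Solving the system yields a = 4, b = 6, c = -4.
So g(t) = 4t^2 + 6t - 4.
Then g(8) = 300.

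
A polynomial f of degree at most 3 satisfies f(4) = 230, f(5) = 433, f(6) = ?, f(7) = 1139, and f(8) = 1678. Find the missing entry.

The 4 known points determine the degree-3 polynomial uniquely.
Write f(u) = au^3 + bu^2 + cu + d. Substituting each data point gives a linear system:
  64a + 16b + 4c + d = 230
  125a + 25b + 5c + d = 433
  343a + 49b + 7c + d = 1139
  512a + 64b + 8c + d = 1678
Solving the system yields a = 3, b = 2, c = 2, d = -2.
So f(u) = 3u^3 + 2u^2 + 2u - 2.
Then f(6) = 730.

730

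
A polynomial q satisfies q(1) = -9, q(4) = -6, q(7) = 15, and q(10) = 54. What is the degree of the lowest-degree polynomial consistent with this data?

2

Forward differences of the values at t = 1, 4, 7, 10:
  q  : -9  -6  15  54
  Δ  : 3  21  39
  Δ^2: 18  18
  Δ^3: 0
The second differences are constant (18) and nonzero, while all higher differences vanish, so the minimal degree is 2.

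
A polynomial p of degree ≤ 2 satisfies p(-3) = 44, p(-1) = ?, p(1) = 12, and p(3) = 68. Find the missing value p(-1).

The 3 known points determine the degree-2 polynomial uniquely.
Write p(t) = at^2 + bt + c. Substituting each data point gives a linear system:
  9a - 3b + c = 44
  a + b + c = 12
  9a + 3b + c = 68
Solving the system yields a = 6, b = 4, c = 2.
So p(t) = 6t² + 4t + 2.
Then p(-1) = 4.

4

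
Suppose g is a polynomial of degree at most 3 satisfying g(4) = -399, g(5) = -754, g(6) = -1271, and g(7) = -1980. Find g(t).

Write g(t) = at^3 + bt^2 + ct + d. Substituting each data point gives a linear system:
  64a + 16b + 4c + d = -399
  125a + 25b + 5c + d = -754
  216a + 36b + 6c + d = -1271
  343a + 49b + 7c + d = -1980
Solving the system yields a = -5, b = -6, c = 4, d = 1.
So g(t) = -5t³ - 6t² + 4t + 1.
Check: g(4) = -399. ✓

g(t) = -5t^3 - 6t^2 + 4t + 1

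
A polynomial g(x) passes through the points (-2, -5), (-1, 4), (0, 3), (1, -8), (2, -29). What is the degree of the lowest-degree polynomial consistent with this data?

Forward differences of the values at x = -2, -1, 0, 1, 2:
  g  : -5  4  3  -8  -29
  Δ  : 9  -1  -11  -21
  Δ^2: -10  -10  -10
  Δ^3: 0  0
  Δ^4: 0
The second differences are constant (-10) and nonzero, while all higher differences vanish, so the minimal degree is 2.

2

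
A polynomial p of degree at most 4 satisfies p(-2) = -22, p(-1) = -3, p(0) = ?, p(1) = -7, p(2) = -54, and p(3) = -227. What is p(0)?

-2

The 5 known points determine the degree-4 polynomial uniquely.
Write p(s) = as^4 + bs^3 + cs^2 + ds + e. Substituting each data point gives a linear system:
  16a - 8b + 4c - 2d + e = -22
  a - b + c - d + e = -3
  a + b + c + d + e = -7
  16a + 8b + 4c + 2d + e = -54
  81a + 27b + 9c + 3d + e = -227
Solving the system yields a = -2, b = -2, c = -1, d = 0, e = -2.
So p(s) = -2s^4 - 2s^3 - s^2 - 2.
Then p(0) = -2.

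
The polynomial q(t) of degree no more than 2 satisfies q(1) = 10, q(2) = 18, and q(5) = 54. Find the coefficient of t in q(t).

5

Write q(t) = at^2 + bt + c. Substituting each data point gives a linear system:
  a + b + c = 10
  4a + 2b + c = 18
  25a + 5b + c = 54
Solving the system yields a = 1, b = 5, c = 4.
So q(t) = t^2 + 5t + 4.
The coefficient of t is 5.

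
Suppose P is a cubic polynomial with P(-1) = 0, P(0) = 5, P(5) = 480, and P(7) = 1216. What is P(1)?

16

Using the Lagrange interpolation formula with nodes -1, 0, 5, 7:
  L_0(t) = t(t - 5)(t - 7) / -48
  L_1(t) = (t + 1)(t - 5)(t - 7) / 35
  L_2(t) = (t + 1)t(t - 7) / -60
  L_3(t) = (t + 1)t(t - 5) / 112
Then P(t) = 0·L_0(t) + 5·L_1(t) + 480·L_2(t) + 1216·L_3(t).
Expanding and collecting terms gives P(t) = 3t^3 + 3t^2 + 5t + 5.
Evaluating at t = 1: P(1) = 16.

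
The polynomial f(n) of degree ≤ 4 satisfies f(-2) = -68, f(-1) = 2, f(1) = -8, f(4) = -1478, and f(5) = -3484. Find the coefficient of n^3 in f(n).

Write f(n) = an^4 + bn^3 + cn^2 + dn + e. Substituting each data point gives a linear system:
  16a - 8b + 4c - 2d + e = -68
  a - b + c - d + e = 2
  a + b + c + d + e = -8
  256a + 64b + 16c + 4d + e = -1478
  625a + 125b + 25c + 5d + e = -3484
Solving the system yields a = -5, b = -2, c = -4, d = -3, e = 6.
So f(n) = -5n^4 - 2n^3 - 4n^2 - 3n + 6.
The coefficient of n^3 is -2.

-2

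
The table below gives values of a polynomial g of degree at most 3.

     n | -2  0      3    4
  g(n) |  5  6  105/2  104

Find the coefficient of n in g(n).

Write g(n) = an^3 + bn^2 + cn + d. Substituting each data point gives a linear system:
  -8a + 4b - 2c + d = 5
  d = 6
  27a + 9b + 3c + d = 105/2
  64a + 16b + 4c + d = 104
Solving the system yields a = 1, b = 2, c = 1/2, d = 6.
So g(n) = n^3 + 2n^2 + (1/2)n + 6.
The coefficient of n is 1/2.

1/2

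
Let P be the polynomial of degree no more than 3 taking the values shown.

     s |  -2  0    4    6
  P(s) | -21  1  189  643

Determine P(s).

P(s) = 3s^3 - s + 1

Write P(s) = as^3 + bs^2 + cs + d. Substituting each data point gives a linear system:
  -8a + 4b - 2c + d = -21
  d = 1
  64a + 16b + 4c + d = 189
  216a + 36b + 6c + d = 643
Solving the system yields a = 3, b = 0, c = -1, d = 1.
So P(s) = 3s³ - s + 1.
Check: P(4) = 189. ✓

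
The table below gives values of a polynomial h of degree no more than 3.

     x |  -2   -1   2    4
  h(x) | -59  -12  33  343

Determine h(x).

Write h(x) = ax^3 + bx^2 + cx + d. Substituting each data point gives a linear system:
  -8a + 4b - 2c + d = -59
  -a + b - c + d = -12
  8a + 4b + 2c + d = 33
  64a + 16b + 4c + d = 343
Solving the system yields a = 6, b = -2, c = -1, d = -5.
So h(x) = 6x^3 - 2x^2 - x - 5.
Check: h(-2) = -59. ✓

h(x) = 6x^3 - 2x^2 - x - 5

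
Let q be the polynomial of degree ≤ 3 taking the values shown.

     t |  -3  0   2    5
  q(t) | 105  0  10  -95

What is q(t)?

q(t) = -2t^3 + 6t^2 + t

Using the Lagrange interpolation formula with nodes -3, 0, 2, 5:
  L_0(t) = t(t - 2)(t - 5) / -120
  L_1(t) = (t + 3)(t - 2)(t - 5) / 30
  L_2(t) = (t + 3)t(t - 5) / -30
  L_3(t) = (t + 3)t(t - 2) / 120
Then q(t) = 105·L_0(t) + 0·L_1(t) + 10·L_2(t) - 95·L_3(t).
Expanding and collecting terms gives q(t) = -2t^3 + 6t^2 + t.
Check: q(5) = -95. ✓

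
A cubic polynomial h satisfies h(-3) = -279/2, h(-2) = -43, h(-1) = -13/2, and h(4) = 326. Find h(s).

Write h(s) = as^3 + bs^2 + cs + d. Substituting each data point gives a linear system:
  -27a + 9b - 3c + d = -279/2
  -8a + 4b - 2c + d = -43
  -a + b - c + d = -13/2
  64a + 16b + 4c + d = 326
Solving the system yields a = 5, b = 0, c = 3/2, d = 0.
So h(s) = 5s³ + (3/2)s.
Check: h(-1) = -13/2. ✓

h(s) = 5s^3 + (3/2)s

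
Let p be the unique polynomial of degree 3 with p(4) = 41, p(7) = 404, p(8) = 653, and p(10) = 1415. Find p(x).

Using the Lagrange interpolation formula with nodes 4, 7, 8, 10:
  L_0(x) = (x - 7)(x - 8)(x - 10) / -72
  L_1(x) = (x - 4)(x - 8)(x - 10) / 9
  L_2(x) = (x - 4)(x - 7)(x - 10) / -8
  L_3(x) = (x - 4)(x - 7)(x - 8) / 36
Then p(x) = 41·L_0(x) + 404·L_1(x) + 653·L_2(x) + 1415·L_3(x).
Expanding and collecting terms gives p(x) = 2x³ - 6x² + x + 5.
Check: p(10) = 1415. ✓

p(x) = 2x^3 - 6x^2 + x + 5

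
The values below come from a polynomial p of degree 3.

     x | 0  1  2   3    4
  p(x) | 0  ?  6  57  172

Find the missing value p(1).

-5

The 4 known points determine the degree-3 polynomial uniquely.
Write p(x) = ax^3 + bx^2 + cx + d. Substituting each data point gives a linear system:
  d = 0
  8a + 4b + 2c + d = 6
  27a + 9b + 3c + d = 57
  64a + 16b + 4c + d = 172
Solving the system yields a = 4, b = -4, c = -5, d = 0.
So p(x) = 4x^3 - 4x^2 - 5x.
Then p(1) = -5.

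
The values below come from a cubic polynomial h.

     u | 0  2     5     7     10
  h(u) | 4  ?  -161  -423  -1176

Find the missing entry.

The 4 known points determine the degree-3 polynomial uniquely.
Write h(u) = au^3 + bu^2 + cu + d. Substituting each data point gives a linear system:
  d = 4
  125a + 25b + 5c + d = -161
  343a + 49b + 7c + d = -423
  1000a + 100b + 10c + d = -1176
Solving the system yields a = -1, b = -2, c = 2, d = 4.
So h(u) = -u³ - 2u² + 2u + 4.
Then h(2) = -8.

-8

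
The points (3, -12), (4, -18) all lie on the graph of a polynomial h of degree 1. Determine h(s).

h(s) = -6s + 6

Write h(s) = as + b. Substituting each data point gives a linear system:
  3a + b = -12
  4a + b = -18
Solving the system yields a = -6, b = 6.
So h(s) = -6s + 6.
Check: h(4) = -18. ✓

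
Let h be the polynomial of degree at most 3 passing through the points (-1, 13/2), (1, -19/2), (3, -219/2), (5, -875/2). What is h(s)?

Write h(s) = as^3 + bs^2 + cs + d. Substituting each data point gives a linear system:
  -a + b - c + d = 13/2
  a + b + c + d = -19/2
  27a + 9b + 3c + d = -219/2
  125a + 25b + 5c + d = -875/2
Solving the system yields a = -3, b = -3/2, c = -5, d = 0.
So h(s) = -3s^3 - (3/2)s^2 - 5s.
Check: h(1) = -19/2. ✓

h(s) = -3s^3 - (3/2)s^2 - 5s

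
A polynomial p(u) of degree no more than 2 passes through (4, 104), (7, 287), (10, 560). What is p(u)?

p(u) = 5u^2 + 6u

Write p(u) = au^2 + bu + c. Substituting each data point gives a linear system:
  16a + 4b + c = 104
  49a + 7b + c = 287
  100a + 10b + c = 560
Solving the system yields a = 5, b = 6, c = 0.
So p(u) = 5u^2 + 6u.
Check: p(10) = 560. ✓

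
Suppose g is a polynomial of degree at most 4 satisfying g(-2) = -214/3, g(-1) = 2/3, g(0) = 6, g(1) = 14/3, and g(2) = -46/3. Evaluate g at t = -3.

Using the Lagrange interpolation formula with nodes -2, -1, 0, 1, 2:
  L_0(t) = (t + 1)t(t - 1)(t - 2) / 24
  L_1(t) = (t + 2)t(t - 1)(t - 2) / -6
  L_2(t) = (t + 2)(t + 1)(t - 1)(t - 2) / 4
  L_3(t) = (t + 2)(t + 1)t(t - 2) / -6
  L_4(t) = (t + 2)(t + 1)t(t - 1) / 24
Then g(t) = -214/3·L_0(t) + 2/3·L_1(t) + 6·L_2(t) + 14/3·L_3(t) - 46/3·L_4(t).
Expanding and collecting terms gives g(t) = -3t^4 + 4t^3 - (1/3)t^2 - 2t + 6.
Evaluating at t = -3: g(-3) = -342.

-342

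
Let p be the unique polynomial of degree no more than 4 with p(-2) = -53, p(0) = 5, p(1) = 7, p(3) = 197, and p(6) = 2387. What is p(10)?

Using the Lagrange interpolation formula with nodes -2, 0, 1, 3, 6:
  L_0(s) = s(s - 1)(s - 3)(s - 6) / 240
  L_1(s) = (s + 2)(s - 1)(s - 3)(s - 6) / -36
  L_2(s) = (s + 2)s(s - 3)(s - 6) / 30
  L_3(s) = (s + 2)s(s - 1)(s - 6) / -90
  L_4(s) = (s + 2)s(s - 1)(s - 3) / 720
Then p(s) = -53·L_0(s) + 5·L_1(s) + 7·L_2(s) + 197·L_3(s) + 2387·L_4(s).
Expanding and collecting terms gives p(s) = s^4 + 6s^3 - 6s^2 + s + 5.
Evaluating at s = 10: p(10) = 15415.

15415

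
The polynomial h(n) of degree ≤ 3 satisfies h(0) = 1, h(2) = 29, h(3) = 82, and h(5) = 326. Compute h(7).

834

Using the Lagrange interpolation formula with nodes 0, 2, 3, 5:
  L_0(n) = (n - 2)(n - 3)(n - 5) / -30
  L_1(n) = n(n - 3)(n - 5) / 6
  L_2(n) = n(n - 2)(n - 5) / -6
  L_3(n) = n(n - 2)(n - 3) / 30
Then h(n) = 1·L_0(n) + 29·L_1(n) + 82·L_2(n) + 326·L_3(n).
Expanding and collecting terms gives h(n) = 2n^3 + 3n^2 + 1.
Evaluating at n = 7: h(7) = 834.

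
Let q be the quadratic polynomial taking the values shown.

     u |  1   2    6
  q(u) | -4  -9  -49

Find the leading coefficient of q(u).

Write q(u) = au^2 + bu + c. Substituting each data point gives a linear system:
  a + b + c = -4
  4a + 2b + c = -9
  36a + 6b + c = -49
Solving the system yields a = -1, b = -2, c = -1.
So q(u) = -u^2 - 2u - 1.
The leading coefficient is -1.

-1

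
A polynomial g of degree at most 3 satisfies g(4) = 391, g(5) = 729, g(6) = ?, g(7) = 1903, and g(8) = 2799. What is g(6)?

1223

The 4 known points determine the degree-3 polynomial uniquely.
Write g(u) = au^3 + bu^2 + cu + d. Substituting each data point gives a linear system:
  64a + 16b + 4c + d = 391
  125a + 25b + 5c + d = 729
  343a + 49b + 7c + d = 1903
  512a + 64b + 8c + d = 2799
Solving the system yields a = 5, b = 3, c = 6, d = -1.
So g(u) = 5u^3 + 3u^2 + 6u - 1.
Then g(6) = 1223.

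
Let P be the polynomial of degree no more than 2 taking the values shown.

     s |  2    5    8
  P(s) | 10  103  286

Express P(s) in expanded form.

P(s) = 5s^2 - 4s - 2

Write P(s) = as^2 + bs + c. Substituting each data point gives a linear system:
  4a + 2b + c = 10
  25a + 5b + c = 103
  64a + 8b + c = 286
Solving the system yields a = 5, b = -4, c = -2.
So P(s) = 5s^2 - 4s - 2.
Check: P(2) = 10. ✓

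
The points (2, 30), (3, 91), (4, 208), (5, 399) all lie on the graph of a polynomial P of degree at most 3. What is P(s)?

Write P(s) = as^3 + bs^2 + cs + d. Substituting each data point gives a linear system:
  8a + 4b + 2c + d = 30
  27a + 9b + 3c + d = 91
  64a + 16b + 4c + d = 208
  125a + 25b + 5c + d = 399
Solving the system yields a = 3, b = 1, c = -1, d = 4.
So P(s) = 3s³ + s² - s + 4.
Check: P(3) = 91. ✓

P(s) = 3s^3 + s^2 - s + 4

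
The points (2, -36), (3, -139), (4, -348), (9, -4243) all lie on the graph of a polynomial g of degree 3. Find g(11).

Using the Lagrange interpolation formula with nodes 2, 3, 4, 9:
  L_0(s) = (s - 3)(s - 4)(s - 9) / -14
  L_1(s) = (s - 2)(s - 4)(s - 9) / 6
  L_2(s) = (s - 2)(s - 3)(s - 9) / -10
  L_3(s) = (s - 2)(s - 3)(s - 4) / 210
Then g(s) = -36·L_0(s) - 139·L_1(s) - 348·L_2(s) - 4243·L_3(s).
Expanding and collecting terms gives g(s) = -6s^3 + s^2 + 6s - 4.
Evaluating at s = 11: g(11) = -7803.

-7803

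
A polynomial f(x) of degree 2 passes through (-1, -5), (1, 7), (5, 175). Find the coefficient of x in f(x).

6

Write f(x) = ax^2 + bx + c. Substituting each data point gives a linear system:
  a - b + c = -5
  a + b + c = 7
  25a + 5b + c = 175
Solving the system yields a = 6, b = 6, c = -5.
So f(x) = 6x² + 6x - 5.
The coefficient of x is 6.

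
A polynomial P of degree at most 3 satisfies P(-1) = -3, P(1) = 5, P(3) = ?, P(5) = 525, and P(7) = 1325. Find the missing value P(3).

The 4 known points determine the degree-3 polynomial uniquely.
Write P(u) = au^3 + bu^2 + cu + d. Substituting each data point gives a linear system:
  -a + b - c + d = -3
  a + b + c + d = 5
  125a + 25b + 5c + d = 525
  343a + 49b + 7c + d = 1325
Solving the system yields a = 3, b = 6, c = 1, d = -5.
So P(u) = 3u^3 + 6u^2 + u - 5.
Then P(3) = 133.

133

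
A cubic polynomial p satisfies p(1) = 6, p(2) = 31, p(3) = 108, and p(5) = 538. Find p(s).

Write p(s) = as^3 + bs^2 + cs + d. Substituting each data point gives a linear system:
  a + b + c + d = 6
  8a + 4b + 2c + d = 31
  27a + 9b + 3c + d = 108
  125a + 25b + 5c + d = 538
Solving the system yields a = 5, b = -4, c = 2, d = 3.
So p(s) = 5s^3 - 4s^2 + 2s + 3.
Check: p(1) = 6. ✓

p(s) = 5s^3 - 4s^2 + 2s + 3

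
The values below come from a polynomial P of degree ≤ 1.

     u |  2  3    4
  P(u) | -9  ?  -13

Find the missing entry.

The 2 known points determine the degree-1 polynomial uniquely.
Write P(u) = au + b. Substituting each data point gives a linear system:
  2a + b = -9
  4a + b = -13
Solving the system yields a = -2, b = -5.
So P(u) = -2u - 5.
Then P(3) = -11.

-11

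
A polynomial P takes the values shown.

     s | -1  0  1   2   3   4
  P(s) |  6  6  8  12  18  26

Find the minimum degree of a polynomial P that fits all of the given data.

2

Forward differences of the values at s = -1, 0, 1, 2, 3, 4:
  P  : 6  6  8  12  18  26
  Δ  : 0  2  4  6  8
  Δ^2: 2  2  2  2
  Δ^3: 0  0  0
  Δ^4: 0  0
  Δ^5: 0
The second differences are constant (2) and nonzero, while all higher differences vanish, so the minimal degree is 2.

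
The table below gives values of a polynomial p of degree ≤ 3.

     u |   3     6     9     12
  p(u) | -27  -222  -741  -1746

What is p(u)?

Using the Lagrange interpolation formula with nodes 3, 6, 9, 12:
  L_0(u) = (u - 6)(u - 9)(u - 12) / -162
  L_1(u) = (u - 3)(u - 9)(u - 12) / 54
  L_2(u) = (u - 3)(u - 6)(u - 12) / -54
  L_3(u) = (u - 3)(u - 6)(u - 9) / 162
Then p(u) = -27·L_0(u) - 222·L_1(u) - 741·L_2(u) - 1746·L_3(u).
Expanding and collecting terms gives p(u) = -u^3 - 2u + 6.
Check: p(12) = -1746. ✓

p(u) = -u^3 - 2u + 6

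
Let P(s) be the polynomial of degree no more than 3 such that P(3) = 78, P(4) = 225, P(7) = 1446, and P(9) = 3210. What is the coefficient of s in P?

Write P(s) = as^3 + bs^2 + cs + d. Substituting each data point gives a linear system:
  27a + 9b + 3c + d = 78
  64a + 16b + 4c + d = 225
  343a + 49b + 7c + d = 1446
  729a + 81b + 9c + d = 3210
Solving the system yields a = 5, b = -5, c = -3, d = -3.
So P(s) = 5s^3 - 5s^2 - 3s - 3.
The coefficient of s is -3.

-3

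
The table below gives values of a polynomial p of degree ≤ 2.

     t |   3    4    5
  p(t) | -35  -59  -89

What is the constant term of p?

Write p(t) = at^2 + bt + c. Substituting each data point gives a linear system:
  9a + 3b + c = -35
  16a + 4b + c = -59
  25a + 5b + c = -89
Solving the system yields a = -3, b = -3, c = 1.
So p(t) = -3t^2 - 3t + 1.
The constant term is 1.

1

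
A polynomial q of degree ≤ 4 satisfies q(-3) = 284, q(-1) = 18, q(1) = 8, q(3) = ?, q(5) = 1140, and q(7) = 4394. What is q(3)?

158

On equispaced nodes a degree-4 polynomial has vanishing fifth forward difference, so
  - q(-3) + 5·q(-1) - 10·q(1) + 10·q(3) - 5·q(5) + q(7) = 0.
Substituting the known values and solving for q(3):
  10·q(3) = 1580
  q(3) = 158.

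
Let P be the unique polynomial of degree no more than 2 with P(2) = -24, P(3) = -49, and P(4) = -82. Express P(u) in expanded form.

Write P(u) = au^2 + bu + c. Substituting each data point gives a linear system:
  4a + 2b + c = -24
  9a + 3b + c = -49
  16a + 4b + c = -82
Solving the system yields a = -4, b = -5, c = 2.
So P(u) = -4u² - 5u + 2.
Check: P(4) = -82. ✓

P(u) = -4u^2 - 5u + 2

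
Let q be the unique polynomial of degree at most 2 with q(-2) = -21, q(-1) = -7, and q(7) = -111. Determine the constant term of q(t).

1

Write q(t) = at^2 + bt + c. Substituting each data point gives a linear system:
  4a - 2b + c = -21
  a - b + c = -7
  49a + 7b + c = -111
Solving the system yields a = -3, b = 5, c = 1.
So q(t) = -3t^2 + 5t + 1.
The constant term is 1.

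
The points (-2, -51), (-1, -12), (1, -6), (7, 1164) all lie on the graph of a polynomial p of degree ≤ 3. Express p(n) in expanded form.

Write p(n) = an^3 + bn^2 + cn + d. Substituting each data point gives a linear system:
  -8a + 4b - 2c + d = -51
  -a + b - c + d = -12
  a + b + c + d = -6
  343a + 49b + 7c + d = 1164
Solving the system yields a = 4, b = -4, c = -1, d = -5.
So p(n) = 4n³ - 4n² - n - 5.
Check: p(-1) = -12. ✓

p(n) = 4n^3 - 4n^2 - n - 5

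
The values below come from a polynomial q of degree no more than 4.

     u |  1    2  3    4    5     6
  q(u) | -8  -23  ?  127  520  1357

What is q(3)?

-8

The 5 known points determine the degree-4 polynomial uniquely.
Write q(u) = au^4 + bu^3 + cu^2 + du + e. Substituting each data point gives a linear system:
  a + b + c + d + e = -8
  16a + 8b + 4c + 2d + e = -23
  256a + 64b + 16c + 4d + e = 127
  625a + 125b + 25c + 5d + e = 520
  1296a + 216b + 36c + 6d + e = 1357
Solving the system yields a = 2, b = -5, c = -5, d = 5, e = -5.
So q(u) = 2u⁴ - 5u³ - 5u² + 5u - 5.
Then q(3) = -8.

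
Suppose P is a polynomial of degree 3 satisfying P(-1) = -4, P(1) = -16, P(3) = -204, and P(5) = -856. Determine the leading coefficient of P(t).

Write P(t) = at^3 + bt^2 + ct + d. Substituting each data point gives a linear system:
  -a + b - c + d = -4
  a + b + c + d = -16
  27a + 9b + 3c + d = -204
  125a + 25b + 5c + d = -856
Solving the system yields a = -6, b = -4, c = 0, d = -6.
So P(t) = -6t³ - 4t² - 6.
The leading coefficient is -6.

-6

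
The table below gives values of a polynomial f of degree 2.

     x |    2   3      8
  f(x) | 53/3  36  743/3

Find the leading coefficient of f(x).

4

Write f(x) = ax^2 + bx + c. Substituting each data point gives a linear system:
  4a + 2b + c = 53/3
  9a + 3b + c = 36
  64a + 8b + c = 743/3
Solving the system yields a = 4, b = -5/3, c = 5.
So f(x) = 4x^2 - (5/3)x + 5.
The leading coefficient is 4.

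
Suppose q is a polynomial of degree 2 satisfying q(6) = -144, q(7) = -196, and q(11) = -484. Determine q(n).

Using the Lagrange interpolation formula with nodes 6, 7, 11:
  L_0(n) = (n - 7)(n - 11) / 5
  L_1(n) = (n - 6)(n - 11) / -4
  L_2(n) = (n - 6)(n - 7) / 20
Then q(n) = -144·L_0(n) - 196·L_1(n) - 484·L_2(n).
Expanding and collecting terms gives q(n) = -4n².
Check: q(7) = -196. ✓

q(n) = -4n^2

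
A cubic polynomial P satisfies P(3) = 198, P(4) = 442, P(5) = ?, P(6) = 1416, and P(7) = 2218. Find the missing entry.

On equispaced nodes a degree-3 polynomial has vanishing fourth forward difference, so
  P(3) - 4·P(4) + 6·P(5) - 4·P(6) + P(7) = 0.
Substituting the known values and solving for P(5):
  6·P(5) = 5016
  P(5) = 836.

836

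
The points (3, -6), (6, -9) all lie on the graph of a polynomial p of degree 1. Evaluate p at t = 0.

Using the Lagrange interpolation formula with nodes 3, 6:
  L_0(t) = (t - 6) / -3
  L_1(t) = (t - 3) / 3
Then p(t) = -6·L_0(t) - 9·L_1(t).
Expanding and collecting terms gives p(t) = -t - 3.
Evaluating at t = 0: p(0) = -3.

-3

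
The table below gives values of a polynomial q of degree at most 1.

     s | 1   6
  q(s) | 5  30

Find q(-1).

-5

Write q(s) = as + b. Substituting each data point gives a linear system:
  a + b = 5
  6a + b = 30
Solving the system yields a = 5, b = 0.
So q(s) = 5s.
Then q(-1) = -5.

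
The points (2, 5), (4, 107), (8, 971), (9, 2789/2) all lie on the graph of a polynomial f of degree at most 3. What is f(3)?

Write f(t) = at^3 + bt^2 + ct + d. Substituting each data point gives a linear system:
  8a + 4b + 2c + d = 5
  64a + 16b + 4c + d = 107
  512a + 64b + 8c + d = 971
  729a + 81b + 9c + d = 2789/2
Solving the system yields a = 2, b = -1/2, c = -2, d = -5.
So f(t) = 2t^3 - (1/2)t^2 - 2t - 5.
Then f(3) = 77/2.

77/2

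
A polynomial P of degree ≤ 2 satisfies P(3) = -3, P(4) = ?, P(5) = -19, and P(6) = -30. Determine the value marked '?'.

The 3 known points determine the degree-2 polynomial uniquely.
Write P(n) = an^2 + bn + c. Substituting each data point gives a linear system:
  9a + 3b + c = -3
  25a + 5b + c = -19
  36a + 6b + c = -30
Solving the system yields a = -1, b = 0, c = 6.
So P(n) = -n^2 + 6.
Then P(4) = -10.

-10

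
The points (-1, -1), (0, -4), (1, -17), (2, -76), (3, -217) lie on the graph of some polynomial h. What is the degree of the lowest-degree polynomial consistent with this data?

3

Forward differences of the values at n = -1, 0, 1, 2, 3:
  h  : -1  -4  -17  -76  -217
  Δ  : -3  -13  -59  -141
  Δ^2: -10  -46  -82
  Δ^3: -36  -36
  Δ^4: 0
The third differences are constant (-36) and nonzero, while all higher differences vanish, so the minimal degree is 3.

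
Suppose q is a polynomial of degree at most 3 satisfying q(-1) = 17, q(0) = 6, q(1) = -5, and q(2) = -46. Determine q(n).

q(n) = -5n^3 - 6n + 6

Using the Lagrange interpolation formula with nodes -1, 0, 1, 2:
  L_0(n) = n(n - 1)(n - 2) / -6
  L_1(n) = (n + 1)(n - 1)(n - 2) / 2
  L_2(n) = (n + 1)n(n - 2) / -2
  L_3(n) = (n + 1)n(n - 1) / 6
Then q(n) = 17·L_0(n) + 6·L_1(n) - 5·L_2(n) - 46·L_3(n).
Expanding and collecting terms gives q(n) = -5n^3 - 6n + 6.
Check: q(-1) = 17. ✓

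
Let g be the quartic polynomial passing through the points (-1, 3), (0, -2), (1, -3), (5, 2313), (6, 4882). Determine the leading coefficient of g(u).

4

Write g(u) = au^4 + bu^3 + cu^2 + du + e. Substituting each data point gives a linear system:
  a - b + c - d + e = 3
  e = -2
  a + b + c + d + e = -3
  625a + 125b + 25c + 5d + e = 2313
  1296a + 216b + 36c + 6d + e = 4882
Solving the system yields a = 4, b = -1, c = -2, d = -2, e = -2.
So g(u) = 4u⁴ - u³ - 2u² - 2u - 2.
The leading coefficient is 4.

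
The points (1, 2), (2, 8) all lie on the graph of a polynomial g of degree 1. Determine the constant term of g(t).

-4

Write g(t) = at + b. Substituting each data point gives a linear system:
  a + b = 2
  2a + b = 8
Solving the system yields a = 6, b = -4.
So g(t) = 6t - 4.
The constant term is -4.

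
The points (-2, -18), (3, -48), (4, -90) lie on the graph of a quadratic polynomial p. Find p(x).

p(x) = -6x^2 + 6

Write p(x) = ax^2 + bx + c. Substituting each data point gives a linear system:
  4a - 2b + c = -18
  9a + 3b + c = -48
  16a + 4b + c = -90
Solving the system yields a = -6, b = 0, c = 6.
So p(x) = -6x² + 6.
Check: p(4) = -90. ✓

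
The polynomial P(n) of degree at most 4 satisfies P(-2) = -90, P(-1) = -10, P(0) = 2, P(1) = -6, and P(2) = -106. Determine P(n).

Write P(n) = an^4 + bn^3 + cn^2 + dn + e. Substituting each data point gives a linear system:
  16a - 8b + 4c - 2d + e = -90
  a - b + c - d + e = -10
  e = 2
  a + b + c + d + e = -6
  16a + 8b + 4c + 2d + e = -106
Solving the system yields a = -5, b = -2, c = -5, d = 4, e = 2.
So P(n) = -5n^4 - 2n^3 - 5n^2 + 4n + 2.
Check: P(1) = -6. ✓

P(n) = -5n^4 - 2n^3 - 5n^2 + 4n + 2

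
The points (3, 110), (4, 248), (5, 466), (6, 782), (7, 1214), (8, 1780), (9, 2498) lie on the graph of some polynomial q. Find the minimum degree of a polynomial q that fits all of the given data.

3

Forward differences of the values at u = 3, 4, 5, 6, 7, 8, 9:
  q  : 110  248  466  782  1214  1780  2498
  Δ  : 138  218  316  432  566  718
  Δ^2: 80  98  116  134  152
  Δ^3: 18  18  18  18
  Δ^4: 0  0  0
  Δ^5: 0  0
  Δ^6: 0
The third differences are constant (18) and nonzero, while all higher differences vanish, so the minimal degree is 3.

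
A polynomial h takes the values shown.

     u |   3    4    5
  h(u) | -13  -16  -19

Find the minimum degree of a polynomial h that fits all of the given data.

Forward differences of the values at u = 3, 4, 5:
  h  : -13  -16  -19
  Δ  : -3  -3
  Δ^2: 0
The first differences are constant (-3) and nonzero, while all higher differences vanish, so the minimal degree is 1.

1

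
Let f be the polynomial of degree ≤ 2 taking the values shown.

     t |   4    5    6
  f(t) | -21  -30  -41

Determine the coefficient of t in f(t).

0

Write f(t) = at^2 + bt + c. Substituting each data point gives a linear system:
  16a + 4b + c = -21
  25a + 5b + c = -30
  36a + 6b + c = -41
Solving the system yields a = -1, b = 0, c = -5.
So f(t) = -t² - 5.
The coefficient of t is 0.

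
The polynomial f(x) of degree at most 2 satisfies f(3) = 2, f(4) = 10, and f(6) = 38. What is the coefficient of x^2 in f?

2

Write f(x) = ax^2 + bx + c. Substituting each data point gives a linear system:
  9a + 3b + c = 2
  16a + 4b + c = 10
  36a + 6b + c = 38
Solving the system yields a = 2, b = -6, c = 2.
So f(x) = 2x^2 - 6x + 2.
The leading coefficient is 2.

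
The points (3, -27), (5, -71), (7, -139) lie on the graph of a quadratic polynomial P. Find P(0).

Write P(s) = as^2 + bs + c. Substituting each data point gives a linear system:
  9a + 3b + c = -27
  25a + 5b + c = -71
  49a + 7b + c = -139
Solving the system yields a = -3, b = 2, c = -6.
So P(s) = -3s² + 2s - 6.
Then P(0) = -6.

-6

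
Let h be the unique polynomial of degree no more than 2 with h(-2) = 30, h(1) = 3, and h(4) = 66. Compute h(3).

35

Forward differences of the values at t = -2, 1, 4:
  h  : 30  3  66
  Δ  : -27  63
  Δ^2: 90
The second differences are constant, confirming degree 2.
Interpolating (Newton forward form) and evaluating at t = 3 gives h(3) = 35.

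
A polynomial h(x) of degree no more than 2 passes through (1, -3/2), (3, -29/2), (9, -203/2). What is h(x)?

h(x) = -x^2 - (5/2)x + 2

Write h(x) = ax^2 + bx + c. Substituting each data point gives a linear system:
  a + b + c = -3/2
  9a + 3b + c = -29/2
  81a + 9b + c = -203/2
Solving the system yields a = -1, b = -5/2, c = 2.
So h(x) = -x² - (5/2)x + 2.
Check: h(3) = -29/2. ✓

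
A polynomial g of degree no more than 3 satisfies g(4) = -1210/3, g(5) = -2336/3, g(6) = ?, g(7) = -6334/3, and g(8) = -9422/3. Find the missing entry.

The 4 known points determine the degree-3 polynomial uniquely.
Write g(x) = ax^3 + bx^2 + cx + d. Substituting each data point gives a linear system:
  64a + 16b + 4c + d = -1210/3
  125a + 25b + 5c + d = -2336/3
  343a + 49b + 7c + d = -6334/3
  512a + 64b + 8c + d = -9422/3
Solving the system yields a = -6, b = -1, c = -1/3, d = -2.
So g(x) = -6x^3 - x^2 - (1/3)x - 2.
Then g(6) = -1336.

-1336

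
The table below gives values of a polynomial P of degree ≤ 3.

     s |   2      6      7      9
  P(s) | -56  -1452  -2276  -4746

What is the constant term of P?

Write P(s) = as^3 + bs^2 + cs + d. Substituting each data point gives a linear system:
  8a + 4b + 2c + d = -56
  216a + 36b + 6c + d = -1452
  343a + 49b + 7c + d = -2276
  729a + 81b + 9c + d = -4746
Solving the system yields a = -6, b = -5, c = 3, d = 6.
So P(s) = -6s^3 - 5s^2 + 3s + 6.
The constant term is 6.

6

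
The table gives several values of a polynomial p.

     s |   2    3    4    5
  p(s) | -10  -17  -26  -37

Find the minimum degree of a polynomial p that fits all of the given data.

2

Forward differences of the values at s = 2, 3, 4, 5:
  p  : -10  -17  -26  -37
  Δ  : -7  -9  -11
  Δ^2: -2  -2
  Δ^3: 0
The second differences are constant (-2) and nonzero, while all higher differences vanish, so the minimal degree is 2.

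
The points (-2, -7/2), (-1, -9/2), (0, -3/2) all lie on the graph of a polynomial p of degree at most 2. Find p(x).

p(x) = 2x^2 + 5x - 3/2

Write p(x) = ax^2 + bx + c. Substituting each data point gives a linear system:
  4a - 2b + c = -7/2
  a - b + c = -9/2
  c = -3/2
Solving the system yields a = 2, b = 5, c = -3/2.
So p(x) = 2x^2 + 5x - 3/2.
Check: p(0) = -3/2. ✓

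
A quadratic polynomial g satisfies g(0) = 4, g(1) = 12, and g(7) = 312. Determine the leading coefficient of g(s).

Write g(s) = as^2 + bs + c. Substituting each data point gives a linear system:
  c = 4
  a + b + c = 12
  49a + 7b + c = 312
Solving the system yields a = 6, b = 2, c = 4.
So g(s) = 6s² + 2s + 4.
The leading coefficient is 6.

6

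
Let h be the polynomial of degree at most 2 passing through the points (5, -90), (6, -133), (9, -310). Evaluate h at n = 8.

-243

Write h(n) = an^2 + bn + c. Substituting each data point gives a linear system:
  25a + 5b + c = -90
  36a + 6b + c = -133
  81a + 9b + c = -310
Solving the system yields a = -4, b = 1, c = 5.
So h(n) = -4n^2 + n + 5.
Then h(8) = -243.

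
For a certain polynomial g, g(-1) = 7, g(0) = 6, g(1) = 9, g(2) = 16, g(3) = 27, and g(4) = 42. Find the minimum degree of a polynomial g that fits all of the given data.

2

Forward differences of the values at s = -1, 0, 1, 2, 3, 4:
  g  : 7  6  9  16  27  42
  Δ  : -1  3  7  11  15
  Δ^2: 4  4  4  4
  Δ^3: 0  0  0
  Δ^4: 0  0
  Δ^5: 0
The second differences are constant (4) and nonzero, while all higher differences vanish, so the minimal degree is 2.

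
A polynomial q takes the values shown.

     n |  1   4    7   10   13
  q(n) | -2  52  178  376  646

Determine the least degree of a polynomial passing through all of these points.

2

Forward differences of the values at n = 1, 4, 7, 10, 13:
  q  : -2  52  178  376  646
  Δ  : 54  126  198  270
  Δ^2: 72  72  72
  Δ^3: 0  0
  Δ^4: 0
The second differences are constant (72) and nonzero, while all higher differences vanish, so the minimal degree is 2.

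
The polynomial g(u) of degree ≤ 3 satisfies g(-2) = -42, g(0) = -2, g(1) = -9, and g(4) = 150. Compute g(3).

43

Write g(u) = au^3 + bu^2 + cu + d. Substituting each data point gives a linear system:
  -8a + 4b - 2c + d = -42
  d = -2
  a + b + c + d = -9
  64a + 16b + 4c + d = 150
Solving the system yields a = 4, b = -5, c = -6, d = -2.
So g(u) = 4u^3 - 5u^2 - 6u - 2.
Then g(3) = 43.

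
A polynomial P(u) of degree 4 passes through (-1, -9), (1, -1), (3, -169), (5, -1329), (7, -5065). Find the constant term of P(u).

-4

Write P(u) = au^4 + bu^3 + cu^2 + du + e. Substituting each data point gives a linear system:
  a - b + c - d + e = -9
  a + b + c + d + e = -1
  81a + 27b + 9c + 3d + e = -169
  625a + 125b + 25c + 5d + e = -1329
  2401a + 343b + 49c + 7d + e = -5065
Solving the system yields a = -2, b = -1, c = 1, d = 5, e = -4.
So P(u) = -2u^4 - u^3 + u^2 + 5u - 4.
The constant term is -4.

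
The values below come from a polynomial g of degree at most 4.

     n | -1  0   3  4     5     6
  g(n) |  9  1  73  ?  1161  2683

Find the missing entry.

The 5 known points determine the degree-4 polynomial uniquely.
Write g(n) = an^4 + bn^3 + cn^2 + dn + e. Substituting each data point gives a linear system:
  a - b + c - d + e = 9
  e = 1
  81a + 27b + 9c + 3d + e = 73
  625a + 125b + 25c + 5d + e = 1161
  1296a + 216b + 36c + 6d + e = 2683
Solving the system yields a = 3, b = -5, c = -3, d = -3, e = 1.
So g(n) = 3n^4 - 5n^3 - 3n^2 - 3n + 1.
Then g(4) = 389.

389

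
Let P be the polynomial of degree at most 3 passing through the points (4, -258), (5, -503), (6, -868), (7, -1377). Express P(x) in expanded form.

P(x) = -4x^3 - x + 2

Write P(x) = ax^3 + bx^2 + cx + d. Substituting each data point gives a linear system:
  64a + 16b + 4c + d = -258
  125a + 25b + 5c + d = -503
  216a + 36b + 6c + d = -868
  343a + 49b + 7c + d = -1377
Solving the system yields a = -4, b = 0, c = -1, d = 2.
So P(x) = -4x³ - x + 2.
Check: P(6) = -868. ✓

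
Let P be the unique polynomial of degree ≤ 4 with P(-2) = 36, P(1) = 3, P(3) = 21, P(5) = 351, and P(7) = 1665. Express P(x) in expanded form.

Write P(x) = ax^4 + bx^3 + cx^2 + dx + e. Substituting each data point gives a linear system:
  16a - 8b + 4c - 2d + e = 36
  a + b + c + d + e = 3
  81a + 27b + 9c + 3d + e = 21
  625a + 125b + 25c + 5d + e = 351
  2401a + 343b + 49c + 7d + e = 1665
Solving the system yields a = 1, b = -2, c = -1, d = -1, e = 6.
So P(x) = x⁴ - 2x³ - x² - x + 6.
Check: P(1) = 3. ✓

P(x) = x^4 - 2x^3 - x^2 - x + 6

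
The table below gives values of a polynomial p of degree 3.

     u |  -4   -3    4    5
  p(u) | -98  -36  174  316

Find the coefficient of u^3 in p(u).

2

Write p(u) = au^3 + bu^2 + cu + d. Substituting each data point gives a linear system:
  -64a + 16b - 4c + d = -98
  -27a + 9b - 3c + d = -36
  64a + 16b + 4c + d = 174
  125a + 25b + 5c + d = 316
Solving the system yields a = 2, b = 2, c = 2, d = 6.
So p(u) = 2u³ + 2u² + 2u + 6.
The leading coefficient is 2.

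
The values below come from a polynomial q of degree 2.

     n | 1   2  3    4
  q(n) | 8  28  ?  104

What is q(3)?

60

The 3 known points determine the degree-2 polynomial uniquely.
Write q(n) = an^2 + bn + c. Substituting each data point gives a linear system:
  a + b + c = 8
  4a + 2b + c = 28
  16a + 4b + c = 104
Solving the system yields a = 6, b = 2, c = 0.
So q(n) = 6n² + 2n.
Then q(3) = 60.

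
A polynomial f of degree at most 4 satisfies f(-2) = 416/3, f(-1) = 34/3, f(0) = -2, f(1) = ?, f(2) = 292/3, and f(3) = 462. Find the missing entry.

The 5 known points determine the degree-4 polynomial uniquely.
Write f(n) = an^4 + bn^3 + cn^2 + dn + e. Substituting each data point gives a linear system:
  16a - 8b + 4c - 2d + e = 416/3
  a - b + c - d + e = 34/3
  e = -2
  16a + 8b + 4c + 2d + e = 292/3
  81a + 27b + 9c + 3d + e = 462
Solving the system yields a = 6, b = -3, c = 6, d = 5/3, e = -2.
So f(n) = 6n^4 - 3n^3 + 6n^2 + (5/3)n - 2.
Then f(1) = 26/3.

26/3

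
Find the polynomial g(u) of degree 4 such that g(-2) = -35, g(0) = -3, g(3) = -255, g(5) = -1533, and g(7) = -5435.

Using the Lagrange interpolation formula with nodes -2, 0, 3, 5, 7:
  L_0(u) = u(u - 3)(u - 5)(u - 7) / 630
  L_1(u) = (u + 2)(u - 3)(u - 5)(u - 7) / -210
  L_2(u) = (u + 2)u(u - 5)(u - 7) / 120
  L_3(u) = (u + 2)u(u - 3)(u - 7) / -140
  L_4(u) = (u + 2)u(u - 3)(u - 5) / 504
Then g(u) = -35·L_0(u) - 3·L_1(u) - 255·L_2(u) - 1533·L_3(u) - 5435·L_4(u).
Expanding and collecting terms gives g(u) = -2u^4 - u^3 - 5u^2 - 6u - 3.
Check: g(0) = -3. ✓

g(u) = -2u^4 - u^3 - 5u^2 - 6u - 3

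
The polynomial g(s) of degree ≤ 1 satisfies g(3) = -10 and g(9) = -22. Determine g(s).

g(s) = -2s - 4

Using the Lagrange interpolation formula with nodes 3, 9:
  L_0(s) = (s - 9) / -6
  L_1(s) = (s - 3) / 6
Then g(s) = -10·L_0(s) - 22·L_1(s).
Expanding and collecting terms gives g(s) = -2s - 4.
Check: g(3) = -10. ✓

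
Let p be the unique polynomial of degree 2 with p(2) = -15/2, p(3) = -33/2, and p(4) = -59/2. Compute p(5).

-93/2

Using the Lagrange interpolation formula with nodes 2, 3, 4:
  L_0(x) = (x - 3)(x - 4) / 2
  L_1(x) = (x - 2)(x - 4) / -1
  L_2(x) = (x - 2)(x - 3) / 2
Then p(x) = -15/2·L_0(x) - 33/2·L_1(x) - 59/2·L_2(x).
Expanding and collecting terms gives p(x) = -2x^2 + x - 3/2.
Evaluating at x = 5: p(5) = -93/2.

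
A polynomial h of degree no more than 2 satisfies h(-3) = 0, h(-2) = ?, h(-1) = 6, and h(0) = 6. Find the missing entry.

On equispaced nodes a degree-2 polynomial has vanishing third forward difference, so
  - h(-3) + 3·h(-2) - 3·h(-1) + h(0) = 0.
Substituting the known values and solving for h(-2):
  3·h(-2) = 12
  h(-2) = 4.

4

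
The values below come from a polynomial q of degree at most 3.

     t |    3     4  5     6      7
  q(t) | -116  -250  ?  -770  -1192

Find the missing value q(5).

-462

On equispaced nodes a degree-3 polynomial has vanishing fourth forward difference, so
  q(3) - 4·q(4) + 6·q(5) - 4·q(6) + q(7) = 0.
Substituting the known values and solving for q(5):
  6·q(5) = -2772
  q(5) = -462.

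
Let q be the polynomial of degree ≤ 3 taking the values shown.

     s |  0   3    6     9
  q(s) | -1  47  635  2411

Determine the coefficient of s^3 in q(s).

Write q(s) = as^3 + bs^2 + cs + d. Substituting each data point gives a linear system:
  d = -1
  27a + 9b + 3c + d = 47
  216a + 36b + 6c + d = 635
  729a + 81b + 9c + d = 2411
Solving the system yields a = 4, b = -6, c = -2, d = -1.
So q(s) = 4s^3 - 6s^2 - 2s - 1.
The leading coefficient is 4.

4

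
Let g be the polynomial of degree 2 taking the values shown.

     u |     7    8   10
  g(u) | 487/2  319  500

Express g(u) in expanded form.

g(u) = 5u^2 + (1/2)u - 5

Write g(u) = au^2 + bu + c. Substituting each data point gives a linear system:
  49a + 7b + c = 487/2
  64a + 8b + c = 319
  100a + 10b + c = 500
Solving the system yields a = 5, b = 1/2, c = -5.
So g(u) = 5u² + (1/2)u - 5.
Check: g(10) = 500. ✓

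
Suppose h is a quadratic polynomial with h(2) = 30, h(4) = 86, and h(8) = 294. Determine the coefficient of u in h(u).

4

Write h(u) = au^2 + bu + c. Substituting each data point gives a linear system:
  4a + 2b + c = 30
  16a + 4b + c = 86
  64a + 8b + c = 294
Solving the system yields a = 4, b = 4, c = 6.
So h(u) = 4u^2 + 4u + 6.
The coefficient of u is 4.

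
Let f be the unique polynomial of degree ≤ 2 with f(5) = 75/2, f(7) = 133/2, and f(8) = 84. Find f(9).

Write f(x) = ax^2 + bx + c. Substituting each data point gives a linear system:
  25a + 5b + c = 75/2
  49a + 7b + c = 133/2
  64a + 8b + c = 84
Solving the system yields a = 1, b = 5/2, c = 0.
So f(x) = x^2 + (5/2)x.
Then f(9) = 207/2.

207/2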